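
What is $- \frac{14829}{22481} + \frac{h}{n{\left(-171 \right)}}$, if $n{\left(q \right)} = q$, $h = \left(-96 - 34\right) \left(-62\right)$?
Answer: $- \frac{183732619}{3844251} \approx -47.794$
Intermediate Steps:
$h = 8060$ ($h = \left(-130\right) \left(-62\right) = 8060$)
$- \frac{14829}{22481} + \frac{h}{n{\left(-171 \right)}} = - \frac{14829}{22481} + \frac{8060}{-171} = \left(-14829\right) \frac{1}{22481} + 8060 \left(- \frac{1}{171}\right) = - \frac{14829}{22481} - \frac{8060}{171} = - \frac{183732619}{3844251}$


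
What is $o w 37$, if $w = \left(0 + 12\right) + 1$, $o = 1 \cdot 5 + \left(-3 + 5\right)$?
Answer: $3367$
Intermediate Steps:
$o = 7$ ($o = 5 + 2 = 7$)
$w = 13$ ($w = 12 + 1 = 13$)
$o w 37 = 7 \cdot 13 \cdot 37 = 91 \cdot 37 = 3367$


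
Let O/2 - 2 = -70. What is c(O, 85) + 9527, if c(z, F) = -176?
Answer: 9351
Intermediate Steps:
O = -136 (O = 4 + 2*(-70) = 4 - 140 = -136)
c(O, 85) + 9527 = -176 + 9527 = 9351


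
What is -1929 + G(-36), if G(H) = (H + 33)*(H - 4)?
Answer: -1809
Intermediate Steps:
G(H) = (-4 + H)*(33 + H) (G(H) = (33 + H)*(-4 + H) = (-4 + H)*(33 + H))
-1929 + G(-36) = -1929 + (-132 + (-36)**2 + 29*(-36)) = -1929 + (-132 + 1296 - 1044) = -1929 + 120 = -1809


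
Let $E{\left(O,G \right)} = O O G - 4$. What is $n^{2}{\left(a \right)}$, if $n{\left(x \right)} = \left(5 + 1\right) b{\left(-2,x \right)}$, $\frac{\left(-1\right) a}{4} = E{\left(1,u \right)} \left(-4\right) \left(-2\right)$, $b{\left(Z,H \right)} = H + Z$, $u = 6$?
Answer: $156816$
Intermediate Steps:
$E{\left(O,G \right)} = -4 + G O^{2}$ ($E{\left(O,G \right)} = O^{2} G - 4 = G O^{2} - 4 = -4 + G O^{2}$)
$a = -64$ ($a = - 4 \left(-4 + 6 \cdot 1^{2}\right) \left(-4\right) \left(-2\right) = - 4 \left(-4 + 6 \cdot 1\right) \left(-4\right) \left(-2\right) = - 4 \left(-4 + 6\right) \left(-4\right) \left(-2\right) = - 4 \cdot 2 \left(-4\right) \left(-2\right) = - 4 \left(\left(-8\right) \left(-2\right)\right) = \left(-4\right) 16 = -64$)
$n{\left(x \right)} = -12 + 6 x$ ($n{\left(x \right)} = \left(5 + 1\right) \left(x - 2\right) = 6 \left(-2 + x\right) = -12 + 6 x$)
$n^{2}{\left(a \right)} = \left(-12 + 6 \left(-64\right)\right)^{2} = \left(-12 - 384\right)^{2} = \left(-396\right)^{2} = 156816$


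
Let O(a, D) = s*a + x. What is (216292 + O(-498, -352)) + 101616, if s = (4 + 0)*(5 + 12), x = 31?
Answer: 284075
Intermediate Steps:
s = 68 (s = 4*17 = 68)
O(a, D) = 31 + 68*a (O(a, D) = 68*a + 31 = 31 + 68*a)
(216292 + O(-498, -352)) + 101616 = (216292 + (31 + 68*(-498))) + 101616 = (216292 + (31 - 33864)) + 101616 = (216292 - 33833) + 101616 = 182459 + 101616 = 284075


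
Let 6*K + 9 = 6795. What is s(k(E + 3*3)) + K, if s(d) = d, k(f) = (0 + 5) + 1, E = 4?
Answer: 1137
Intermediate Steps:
K = 1131 (K = -3/2 + (⅙)*6795 = -3/2 + 2265/2 = 1131)
k(f) = 6 (k(f) = 5 + 1 = 6)
s(k(E + 3*3)) + K = 6 + 1131 = 1137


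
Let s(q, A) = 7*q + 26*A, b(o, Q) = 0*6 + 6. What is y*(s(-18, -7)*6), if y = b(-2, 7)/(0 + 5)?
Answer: -11088/5 ≈ -2217.6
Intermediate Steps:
b(o, Q) = 6 (b(o, Q) = 0 + 6 = 6)
y = 6/5 (y = 6/(0 + 5) = 6/5 ≈ 1.2000)
y*(s(-18, -7)*6) = 6*((7*(-18) + 26*(-7))*6)/5 = 6*((-126 - 182)*6)/5 = 6*(-308*6)/5 = (6/5)*(-1848) = -11088/5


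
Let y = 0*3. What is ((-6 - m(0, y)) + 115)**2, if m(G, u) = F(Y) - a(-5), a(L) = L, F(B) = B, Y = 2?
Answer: 10404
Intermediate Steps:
y = 0
m(G, u) = 7 (m(G, u) = 2 - 1*(-5) = 2 + 5 = 7)
((-6 - m(0, y)) + 115)**2 = ((-6 - 1*7) + 115)**2 = ((-6 - 7) + 115)**2 = (-13 + 115)**2 = 102**2 = 10404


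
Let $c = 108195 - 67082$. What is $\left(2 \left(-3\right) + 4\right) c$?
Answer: $-82226$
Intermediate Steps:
$c = 41113$ ($c = 108195 - 67082 = 41113$)
$\left(2 \left(-3\right) + 4\right) c = \left(2 \left(-3\right) + 4\right) 41113 = \left(-6 + 4\right) 41113 = \left(-2\right) 41113 = -82226$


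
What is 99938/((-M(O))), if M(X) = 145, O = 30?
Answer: -99938/145 ≈ -689.23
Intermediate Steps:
99938/((-M(O))) = 99938/((-1*145)) = 99938/(-145) = 99938*(-1/145) = -99938/145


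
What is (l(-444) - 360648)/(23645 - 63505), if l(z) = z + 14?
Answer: 180539/19930 ≈ 9.0587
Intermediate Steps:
l(z) = 14 + z
(l(-444) - 360648)/(23645 - 63505) = ((14 - 444) - 360648)/(23645 - 63505) = (-430 - 360648)/(-39860) = -361078*(-1/39860) = 180539/19930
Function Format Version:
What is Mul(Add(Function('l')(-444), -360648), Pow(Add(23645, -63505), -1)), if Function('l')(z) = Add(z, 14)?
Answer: Rational(180539, 19930) ≈ 9.0587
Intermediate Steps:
Function('l')(z) = Add(14, z)
Mul(Add(Function('l')(-444), -360648), Pow(Add(23645, -63505), -1)) = Mul(Add(Add(14, -444), -360648), Pow(Add(23645, -63505), -1)) = Mul(Add(-430, -360648), Pow(-39860, -1)) = Mul(-361078, Rational(-1, 39860)) = Rational(180539, 19930)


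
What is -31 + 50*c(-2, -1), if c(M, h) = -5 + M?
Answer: -381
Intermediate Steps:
-31 + 50*c(-2, -1) = -31 + 50*(-5 - 2) = -31 + 50*(-7) = -31 - 350 = -381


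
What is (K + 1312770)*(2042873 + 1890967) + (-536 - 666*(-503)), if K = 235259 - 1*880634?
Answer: 2625425481262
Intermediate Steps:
K = -645375 (K = 235259 - 880634 = -645375)
(K + 1312770)*(2042873 + 1890967) + (-536 - 666*(-503)) = (-645375 + 1312770)*(2042873 + 1890967) + (-536 - 666*(-503)) = 667395*3933840 + (-536 + 334998) = 2625425146800 + 334462 = 2625425481262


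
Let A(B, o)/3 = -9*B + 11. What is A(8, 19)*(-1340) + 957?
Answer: 246177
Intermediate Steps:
A(B, o) = 33 - 27*B (A(B, o) = 3*(-9*B + 11) = 3*(11 - 9*B) = 33 - 27*B)
A(8, 19)*(-1340) + 957 = (33 - 27*8)*(-1340) + 957 = (33 - 216)*(-1340) + 957 = -183*(-1340) + 957 = 245220 + 957 = 246177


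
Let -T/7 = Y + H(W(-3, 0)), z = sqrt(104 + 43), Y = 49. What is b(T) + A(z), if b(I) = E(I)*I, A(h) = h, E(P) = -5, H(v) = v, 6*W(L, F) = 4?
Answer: 5215/3 + 7*sqrt(3) ≈ 1750.5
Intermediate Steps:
W(L, F) = 2/3 (W(L, F) = (1/6)*4 = 2/3)
z = 7*sqrt(3) (z = sqrt(147) = 7*sqrt(3) ≈ 12.124)
T = -1043/3 (T = -7*(49 + 2/3) = -7*149/3 = -1043/3 ≈ -347.67)
b(I) = -5*I
b(T) + A(z) = -5*(-1043/3) + 7*sqrt(3) = 5215/3 + 7*sqrt(3)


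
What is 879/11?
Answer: 879/11 ≈ 79.909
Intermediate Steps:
879/11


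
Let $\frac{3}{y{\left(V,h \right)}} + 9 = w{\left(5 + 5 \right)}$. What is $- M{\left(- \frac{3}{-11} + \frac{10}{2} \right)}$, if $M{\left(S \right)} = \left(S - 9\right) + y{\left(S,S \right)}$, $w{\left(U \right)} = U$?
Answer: $\frac{8}{11} \approx 0.72727$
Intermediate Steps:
$y{\left(V,h \right)} = 3$ ($y{\left(V,h \right)} = \frac{3}{-9 + \left(5 + 5\right)} = \frac{3}{-9 + 10} = \frac{3}{1} = 3 \cdot 1 = 3$)
$M{\left(S \right)} = -6 + S$ ($M{\left(S \right)} = \left(S - 9\right) + 3 = \left(-9 + S\right) + 3 = -6 + S$)
$- M{\left(- \frac{3}{-11} + \frac{10}{2} \right)} = - (-6 + \left(- \frac{3}{-11} + \frac{10}{2}\right)) = - (-6 + \left(\left(-3\right) \left(- \frac{1}{11}\right) + 10 \cdot \frac{1}{2}\right)) = - (-6 + \left(\frac{3}{11} + 5\right)) = - (-6 + \frac{58}{11}) = \left(-1\right) \left(- \frac{8}{11}\right) = \frac{8}{11}$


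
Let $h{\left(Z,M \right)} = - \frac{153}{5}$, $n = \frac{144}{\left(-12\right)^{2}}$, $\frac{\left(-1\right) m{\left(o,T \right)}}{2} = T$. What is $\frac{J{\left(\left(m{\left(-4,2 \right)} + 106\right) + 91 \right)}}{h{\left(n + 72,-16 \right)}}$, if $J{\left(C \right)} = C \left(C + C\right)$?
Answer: $- \frac{372490}{153} \approx -2434.6$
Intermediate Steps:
$m{\left(o,T \right)} = - 2 T$
$n = 1$ ($n = \frac{144}{144} = 144 \cdot \frac{1}{144} = 1$)
$J{\left(C \right)} = 2 C^{2}$ ($J{\left(C \right)} = C 2 C = 2 C^{2}$)
$h{\left(Z,M \right)} = - \frac{153}{5}$ ($h{\left(Z,M \right)} = \left(-153\right) \frac{1}{5} = - \frac{153}{5}$)
$\frac{J{\left(\left(m{\left(-4,2 \right)} + 106\right) + 91 \right)}}{h{\left(n + 72,-16 \right)}} = \frac{2 \left(\left(\left(-2\right) 2 + 106\right) + 91\right)^{2}}{- \frac{153}{5}} = 2 \left(\left(-4 + 106\right) + 91\right)^{2} \left(- \frac{5}{153}\right) = 2 \left(102 + 91\right)^{2} \left(- \frac{5}{153}\right) = 2 \cdot 193^{2} \left(- \frac{5}{153}\right) = 2 \cdot 37249 \left(- \frac{5}{153}\right) = 74498 \left(- \frac{5}{153}\right) = - \frac{372490}{153}$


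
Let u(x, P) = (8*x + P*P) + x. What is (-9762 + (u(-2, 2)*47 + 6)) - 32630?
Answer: -43044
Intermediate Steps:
u(x, P) = P² + 9*x (u(x, P) = (8*x + P²) + x = (P² + 8*x) + x = P² + 9*x)
(-9762 + (u(-2, 2)*47 + 6)) - 32630 = (-9762 + ((2² + 9*(-2))*47 + 6)) - 32630 = (-9762 + ((4 - 18)*47 + 6)) - 32630 = (-9762 + (-14*47 + 6)) - 32630 = (-9762 + (-658 + 6)) - 32630 = (-9762 - 652) - 32630 = -10414 - 32630 = -43044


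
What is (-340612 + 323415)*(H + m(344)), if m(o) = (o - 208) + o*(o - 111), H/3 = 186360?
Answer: -10995211496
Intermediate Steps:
H = 559080 (H = 3*186360 = 559080)
m(o) = -208 + o + o*(-111 + o) (m(o) = (-208 + o) + o*(-111 + o) = -208 + o + o*(-111 + o))
(-340612 + 323415)*(H + m(344)) = (-340612 + 323415)*(559080 + (-208 + 344² - 110*344)) = -17197*(559080 + (-208 + 118336 - 37840)) = -17197*(559080 + 80288) = -17197*639368 = -10995211496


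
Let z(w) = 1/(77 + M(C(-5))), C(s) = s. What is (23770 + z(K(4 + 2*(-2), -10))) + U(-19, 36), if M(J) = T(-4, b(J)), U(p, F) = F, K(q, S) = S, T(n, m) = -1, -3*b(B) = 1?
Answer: 1809257/76 ≈ 23806.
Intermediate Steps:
b(B) = -⅓ (b(B) = -⅓*1 = -⅓)
M(J) = -1
z(w) = 1/76 (z(w) = 1/(77 - 1) = 1/76)
(23770 + z(K(4 + 2*(-2), -10))) + U(-19, 36) = (23770 + 1/76) + 36 = 1806521/76 + 36 = 1809257/76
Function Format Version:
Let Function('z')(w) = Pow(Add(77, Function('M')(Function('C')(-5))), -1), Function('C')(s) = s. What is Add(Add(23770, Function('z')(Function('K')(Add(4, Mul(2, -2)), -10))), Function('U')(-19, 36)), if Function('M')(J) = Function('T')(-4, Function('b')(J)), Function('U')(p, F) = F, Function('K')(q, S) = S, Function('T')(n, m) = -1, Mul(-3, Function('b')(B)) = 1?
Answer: Rational(1809257, 76) ≈ 23806.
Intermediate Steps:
Function('b')(B) = Rational(-1, 3) (Function('b')(B) = Mul(Rational(-1, 3), 1) = Rational(-1, 3))
Function('M')(J) = -1
Function('z')(w) = Rational(1, 76) (Function('z')(w) = Pow(Add(77, -1), -1) = Pow(76, -1) = Rational(1, 76))
Add(Add(23770, Function('z')(Function('K')(Add(4, Mul(2, -2)), -10))), Function('U')(-19, 36)) = Add(Add(23770, Rational(1, 76)), 36) = Add(Rational(1806521, 76), 36) = Rational(1809257, 76)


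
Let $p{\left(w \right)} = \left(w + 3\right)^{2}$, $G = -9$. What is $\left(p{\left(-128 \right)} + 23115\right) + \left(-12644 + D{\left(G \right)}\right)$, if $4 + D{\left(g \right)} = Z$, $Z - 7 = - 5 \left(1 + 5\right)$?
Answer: $26069$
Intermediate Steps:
$Z = -23$ ($Z = 7 - 5 \left(1 + 5\right) = 7 - 30 = -23$)
$D{\left(g \right)} = -27$ ($D{\left(g \right)} = -4 - 23 = -27$)
$p{\left(w \right)} = \left(3 + w\right)^{2}$
$\left(p{\left(-128 \right)} + 23115\right) + \left(-12644 + D{\left(G \right)}\right) = \left(\left(3 - 128\right)^{2} + 23115\right) - 12671 = \left(\left(-125\right)^{2} + 23115\right) - 12671 = \left(15625 + 23115\right) - 12671 = 38740 - 12671 = 26069$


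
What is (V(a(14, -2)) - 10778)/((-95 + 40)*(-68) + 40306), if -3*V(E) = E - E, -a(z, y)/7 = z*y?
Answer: -5389/22023 ≈ -0.24470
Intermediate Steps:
a(z, y) = -7*y*z (a(z, y) = -7*z*y = -7*y*z)
V(E) = 0 (V(E) = -(E - E)/3 = -1/3*0 = 0)
(V(a(14, -2)) - 10778)/((-95 + 40)*(-68) + 40306) = (0 - 10778)/((-95 + 40)*(-68) + 40306) = -10778/(-55*(-68) + 40306) = -10778/(3740 + 40306) = -10778/44046 = -10778*1/44046 = -5389/22023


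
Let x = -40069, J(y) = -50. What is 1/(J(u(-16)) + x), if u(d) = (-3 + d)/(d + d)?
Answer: -1/40119 ≈ -2.4926e-5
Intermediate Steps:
u(d) = (-3 + d)/(2*d) (u(d) = (-3 + d)/((2*d)) = (-3 + d)*(1/(2*d)) = (-3 + d)/(2*d))
1/(J(u(-16)) + x) = 1/(-50 - 40069) = 1/(-40119) = -1/40119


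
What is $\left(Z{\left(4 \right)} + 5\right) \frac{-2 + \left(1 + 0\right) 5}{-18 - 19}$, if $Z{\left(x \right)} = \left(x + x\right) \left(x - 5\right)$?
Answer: $\frac{9}{37} \approx 0.24324$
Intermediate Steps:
$Z{\left(x \right)} = 2 x \left(-5 + x\right)$
$\left(Z{\left(4 \right)} + 5\right) \frac{-2 + \left(1 + 0\right) 5}{-18 - 19} = \left(2 \cdot 4 \left(-5 + 4\right) + 5\right) \frac{-2 + \left(1 + 0\right) 5}{-18 - 19} = \left(2 \cdot 4 \left(-1\right) + 5\right) \frac{-2 + 1 \cdot 5}{-37} = \left(-8 + 5\right) \left(-2 + 5\right) \left(- \frac{1}{37}\right) = - 3 \cdot 3 \left(- \frac{1}{37}\right) = \left(-3\right) \left(- \frac{3}{37}\right) = \frac{9}{37}$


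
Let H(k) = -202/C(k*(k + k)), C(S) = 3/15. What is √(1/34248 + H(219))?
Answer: I*√296163681198/17124 ≈ 31.78*I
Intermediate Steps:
C(S) = ⅕ (C(S) = 3*(1/15) = ⅕)
H(k) = -1010 (H(k) = -202/⅕ = -202*5 = -1010)
√(1/34248 + H(219)) = √(1/34248 - 1010) = √(-34590479/34248) = I*√296163681198/17124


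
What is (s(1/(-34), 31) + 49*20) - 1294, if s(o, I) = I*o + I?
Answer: -9653/34 ≈ -283.91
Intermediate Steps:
s(o, I) = I + I*o
(s(1/(-34), 31) + 49*20) - 1294 = (31*(1 + 1/(-34)) + 49*20) - 1294 = (31*(1 - 1/34) + 980) - 1294 = (31*(33/34) + 980) - 1294 = (1023/34 + 980) - 1294 = 34343/34 - 1294 = -9653/34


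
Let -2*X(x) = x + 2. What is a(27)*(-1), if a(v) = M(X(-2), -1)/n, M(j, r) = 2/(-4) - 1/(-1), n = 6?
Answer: -1/12 ≈ -0.083333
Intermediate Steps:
X(x) = -1 - x/2 (X(x) = -(x + 2)/2 = -(2 + x)/2 = -1 - x/2)
M(j, r) = ½ (M(j, r) = 2*(-¼) - 1*(-1) = -½ + 1 = ½)
a(v) = 1/12 (a(v) = (½)/6 = (½)*(⅙) = 1/12)
a(27)*(-1) = (1/12)*(-1) = -1/12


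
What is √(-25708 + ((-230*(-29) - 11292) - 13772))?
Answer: I*√44102 ≈ 210.0*I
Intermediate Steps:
√(-25708 + ((-230*(-29) - 11292) - 13772)) = √(-25708 + ((6670 - 11292) - 13772)) = √(-25708 + (-4622 - 13772)) = √(-25708 - 18394) = √(-44102) = I*√44102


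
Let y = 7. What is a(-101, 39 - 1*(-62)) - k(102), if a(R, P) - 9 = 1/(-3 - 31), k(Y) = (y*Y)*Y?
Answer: -2475847/34 ≈ -72819.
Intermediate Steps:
k(Y) = 7*Y² (k(Y) = (7*Y)*Y = 7*Y²)
a(R, P) = 305/34 (a(R, P) = 9 + 1/(-3 - 31) = 9 + 1/(-34) = 9 - 1/34 = 305/34)
a(-101, 39 - 1*(-62)) - k(102) = 305/34 - 7*102² = 305/34 - 7*10404 = 305/34 - 1*72828 = 305/34 - 72828 = -2475847/34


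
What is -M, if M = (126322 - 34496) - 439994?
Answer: 348168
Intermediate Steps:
M = -348168 (M = 91826 - 439994 = -348168)
-M = -1*(-348168) = 348168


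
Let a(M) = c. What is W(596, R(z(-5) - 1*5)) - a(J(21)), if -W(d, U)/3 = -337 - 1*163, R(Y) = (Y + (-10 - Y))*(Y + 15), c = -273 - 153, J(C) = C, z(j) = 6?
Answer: 1926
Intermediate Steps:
c = -426
a(M) = -426
R(Y) = -150 - 10*Y (R(Y) = -10*(15 + Y) = -150 - 10*Y)
W(d, U) = 1500 (W(d, U) = -3*(-337 - 1*163) = -3*(-337 - 163) = -3*(-500) = 1500)
W(596, R(z(-5) - 1*5)) - a(J(21)) = 1500 - 1*(-426) = 1500 + 426 = 1926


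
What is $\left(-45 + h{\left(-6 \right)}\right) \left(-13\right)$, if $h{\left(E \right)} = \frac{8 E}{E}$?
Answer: $481$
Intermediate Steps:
$h{\left(E \right)} = 8$
$\left(-45 + h{\left(-6 \right)}\right) \left(-13\right) = \left(-45 + 8\right) \left(-13\right) = \left(-37\right) \left(-13\right) = 481$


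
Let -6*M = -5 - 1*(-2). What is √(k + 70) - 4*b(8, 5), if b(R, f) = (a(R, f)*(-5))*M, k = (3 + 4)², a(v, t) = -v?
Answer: -80 + √119 ≈ -69.091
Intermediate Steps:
M = ½ (M = -(-5 - 1*(-2))/6 = -(-5 + 2)/6 = -⅙*(-3) = ½ ≈ 0.50000)
k = 49 (k = 7² = 49)
b(R, f) = 5*R/2 (b(R, f) = (-R*(-5))*(½) = (5*R)*(½) = 5*R/2)
√(k + 70) - 4*b(8, 5) = √(49 + 70) - 10*8 = √119 - 4*20 = √119 - 80 = -80 + √119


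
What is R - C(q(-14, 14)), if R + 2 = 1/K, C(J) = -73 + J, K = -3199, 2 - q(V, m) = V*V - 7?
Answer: 825341/3199 ≈ 258.00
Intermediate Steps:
q(V, m) = 9 - V**2 (q(V, m) = 2 - (V*V - 7) = 2 - (V**2 - 7) = 2 - (-7 + V**2) = 2 + (7 - V**2) = 9 - V**2)
R = -6399/3199 (R = -2 + 1/(-3199) = -2 - 1/3199 = -6399/3199 ≈ -2.0003)
R - C(q(-14, 14)) = -6399/3199 - (-73 + (9 - 1*(-14)**2)) = -6399/3199 - (-73 + (9 - 1*196)) = -6399/3199 - (-73 + (9 - 196)) = -6399/3199 - (-73 - 187) = -6399/3199 - 1*(-260) = -6399/3199 + 260 = 825341/3199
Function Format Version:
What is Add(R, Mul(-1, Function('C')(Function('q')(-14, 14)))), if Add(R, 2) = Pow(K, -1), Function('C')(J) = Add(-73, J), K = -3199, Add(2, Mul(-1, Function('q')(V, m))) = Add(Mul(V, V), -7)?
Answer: Rational(825341, 3199) ≈ 258.00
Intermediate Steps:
Function('q')(V, m) = Add(9, Mul(-1, Pow(V, 2))) (Function('q')(V, m) = Add(2, Mul(-1, Add(Mul(V, V), -7))) = Add(2, Mul(-1, Add(Pow(V, 2), -7))) = Add(2, Mul(-1, Add(-7, Pow(V, 2)))) = Add(2, Add(7, Mul(-1, Pow(V, 2)))) = Add(9, Mul(-1, Pow(V, 2))))
R = Rational(-6399, 3199) (R = Add(-2, Pow(-3199, -1)) = Add(-2, Rational(-1, 3199)) = Rational(-6399, 3199) ≈ -2.0003)
Add(R, Mul(-1, Function('C')(Function('q')(-14, 14)))) = Add(Rational(-6399, 3199), Mul(-1, Add(-73, Add(9, Mul(-1, Pow(-14, 2)))))) = Add(Rational(-6399, 3199), Mul(-1, Add(-73, Add(9, Mul(-1, 196))))) = Add(Rational(-6399, 3199), Mul(-1, Add(-73, Add(9, -196)))) = Add(Rational(-6399, 3199), Mul(-1, Add(-73, -187))) = Add(Rational(-6399, 3199), Mul(-1, -260)) = Add(Rational(-6399, 3199), 260) = Rational(825341, 3199)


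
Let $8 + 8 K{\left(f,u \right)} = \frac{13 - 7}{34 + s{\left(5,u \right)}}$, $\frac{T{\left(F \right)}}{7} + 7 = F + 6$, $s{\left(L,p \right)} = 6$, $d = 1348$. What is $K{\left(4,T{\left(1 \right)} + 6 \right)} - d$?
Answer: $- \frac{215837}{160} \approx -1349.0$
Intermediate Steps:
$T{\left(F \right)} = -7 + 7 F$ ($T{\left(F \right)} = -49 + 7 \left(F + 6\right) = -49 + 7 \left(6 + F\right) = -49 + \left(42 + 7 F\right) = -7 + 7 F$)
$K{\left(f,u \right)} = - \frac{157}{160}$ ($K{\left(f,u \right)} = -1 + \frac{\left(13 - 7\right) \frac{1}{34 + 6}}{8} = -1 + \frac{6 \cdot \frac{1}{40}}{8} = -1 + \frac{1}{8} \cdot \frac{3}{20} = -1 + \frac{3}{160} = - \frac{157}{160}$)
$K{\left(4,T{\left(1 \right)} + 6 \right)} - d = - \frac{157}{160} - 1348 = - \frac{215837}{160}$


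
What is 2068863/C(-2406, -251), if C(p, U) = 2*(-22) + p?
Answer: -2068863/2450 ≈ -844.43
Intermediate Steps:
C(p, U) = -44 + p
2068863/C(-2406, -251) = 2068863/(-44 - 2406) = 2068863/(-2450) = 2068863*(-1/2450) = -2068863/2450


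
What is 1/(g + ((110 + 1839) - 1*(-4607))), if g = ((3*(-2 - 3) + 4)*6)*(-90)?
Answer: 1/12496 ≈ 8.0026e-5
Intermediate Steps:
g = 5940 (g = ((3*(-5) + 4)*6)*(-90) = ((-15 + 4)*6)*(-90) = -11*6*(-90) = -66*(-90) = 5940)
1/(g + ((110 + 1839) - 1*(-4607))) = 1/(5940 + ((110 + 1839) - 1*(-4607))) = 1/(5940 + (1949 + 4607)) = 1/(5940 + 6556) = 1/12496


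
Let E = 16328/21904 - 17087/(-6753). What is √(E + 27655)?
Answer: √6906882066257994/499722 ≈ 166.31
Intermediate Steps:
E = 60567079/18489714 (E = 16328*(1/21904) - 17087*(-1/6753) = 2041/2738 + 17087/6753 = 60567079/18489714 ≈ 3.2757)
√(E + 27655) = √(60567079/18489714 + 27655) = √(511393607749/18489714) = √6906882066257994/499722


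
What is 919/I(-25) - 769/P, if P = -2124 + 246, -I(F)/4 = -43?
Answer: 929075/161508 ≈ 5.7525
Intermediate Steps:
I(F) = 172 (I(F) = -4*(-43) = 172)
P = -1878
919/I(-25) - 769/P = 919/172 - 769/(-1878) = 919*(1/172) - 769*(-1/1878) = 919/172 + 769/1878 = 929075/161508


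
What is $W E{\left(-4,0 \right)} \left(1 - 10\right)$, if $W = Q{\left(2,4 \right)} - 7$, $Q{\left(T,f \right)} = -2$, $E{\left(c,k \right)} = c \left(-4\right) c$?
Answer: $-5184$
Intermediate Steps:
$E{\left(c,k \right)} = - 4 c^{2}$ ($E{\left(c,k \right)} = - 4 c c = - 4 c^{2}$)
$W = -9$ ($W = -2 - 7 = -9$)
$W E{\left(-4,0 \right)} \left(1 - 10\right) = - 9 \left(- 4 \left(-4\right)^{2}\right) \left(1 - 10\right) = - 9 \left(\left(-4\right) 16\right) \left(1 - 10\right) = \left(-9\right) \left(-64\right) \left(-9\right) = 576 \left(-9\right) = -5184$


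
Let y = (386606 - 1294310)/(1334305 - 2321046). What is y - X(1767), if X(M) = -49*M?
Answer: 12205129101/140963 ≈ 86584.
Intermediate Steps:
y = 129672/140963 (y = -907704/(-986741) = -907704*(-1/986741) = 129672/140963 ≈ 0.91990)
y - X(1767) = 129672/140963 - (-49)*1767 = 129672/140963 - 1*(-86583) = 129672/140963 + 86583 = 12205129101/140963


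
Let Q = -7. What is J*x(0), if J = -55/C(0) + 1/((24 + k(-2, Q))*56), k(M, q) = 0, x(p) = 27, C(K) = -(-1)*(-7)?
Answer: 95049/448 ≈ 212.16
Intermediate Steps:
C(K) = -7 (C(K) = -1*7 = -7)
J = 10561/1344 (J = -55/(-7) + 1/((24 + 0)*56) = -55*(-⅐) + (1/56)/24 = 55/7 + (1/24)*(1/56) = 55/7 + 1/1344 = 10561/1344 ≈ 7.8579)
J*x(0) = (10561/1344)*27 = 95049/448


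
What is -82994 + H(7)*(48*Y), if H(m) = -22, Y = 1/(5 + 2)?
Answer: -582014/7 ≈ -83145.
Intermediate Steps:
Y = ⅐ (Y = 1/7 = ⅐ ≈ 0.14286)
-82994 + H(7)*(48*Y) = -82994 - 1056/7 = -582014/7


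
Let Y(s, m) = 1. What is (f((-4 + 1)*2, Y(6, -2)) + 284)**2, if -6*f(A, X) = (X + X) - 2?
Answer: 80656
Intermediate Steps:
f(A, X) = 1/3 - X/3 (f(A, X) = -((X + X) - 2)/6 = -(2*X - 2)/6 = -(-2 + 2*X)/6 = 1/3 - X/3)
(f((-4 + 1)*2, Y(6, -2)) + 284)**2 = ((1/3 - 1/3*1) + 284)**2 = ((1/3 - 1/3) + 284)**2 = (0 + 284)**2 = 284**2 = 80656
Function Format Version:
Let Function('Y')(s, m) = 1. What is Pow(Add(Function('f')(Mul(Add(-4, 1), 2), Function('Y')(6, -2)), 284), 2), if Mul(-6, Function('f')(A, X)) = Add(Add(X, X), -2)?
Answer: 80656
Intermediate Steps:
Function('f')(A, X) = Add(Rational(1, 3), Mul(Rational(-1, 3), X)) (Function('f')(A, X) = Mul(Rational(-1, 6), Add(Add(X, X), -2)) = Mul(Rational(-1, 6), Add(Mul(2, X), -2)) = Mul(Rational(-1, 6), Add(-2, Mul(2, X))) = Add(Rational(1, 3), Mul(Rational(-1, 3), X)))
Pow(Add(Function('f')(Mul(Add(-4, 1), 2), Function('Y')(6, -2)), 284), 2) = Pow(Add(Add(Rational(1, 3), Mul(Rational(-1, 3), 1)), 284), 2) = Pow(Add(Add(Rational(1, 3), Rational(-1, 3)), 284), 2) = Pow(Add(0, 284), 2) = Pow(284, 2) = 80656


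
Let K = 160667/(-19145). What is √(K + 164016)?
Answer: √60113876626685/19145 ≈ 404.98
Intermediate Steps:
K = -160667/19145 (K = 160667*(-1/19145) = -160667/19145 ≈ -8.3921)
√(K + 164016) = √(-160667/19145 + 164016) = √(3139925653/19145) = √60113876626685/19145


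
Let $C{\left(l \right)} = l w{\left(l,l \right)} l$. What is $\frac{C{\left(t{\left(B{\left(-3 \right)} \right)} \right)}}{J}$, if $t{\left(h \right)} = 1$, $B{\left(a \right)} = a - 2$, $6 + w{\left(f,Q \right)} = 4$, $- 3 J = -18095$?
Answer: $- \frac{6}{18095} \approx -0.00033158$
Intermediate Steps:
$J = \frac{18095}{3}$ ($J = \left(- \frac{1}{3}\right) \left(-18095\right) = \frac{18095}{3} \approx 6031.7$)
$w{\left(f,Q \right)} = -2$ ($w{\left(f,Q \right)} = -6 + 4 = -2$)
$B{\left(a \right)} = -2 + a$ ($B{\left(a \right)} = a - 2 = -2 + a$)
$C{\left(l \right)} = - 2 l^{2}$ ($C{\left(l \right)} = l \left(-2\right) l = - 2 l l = - 2 l^{2}$)
$\frac{C{\left(t{\left(B{\left(-3 \right)} \right)} \right)}}{J} = \frac{\left(-2\right) 1^{2}}{\frac{18095}{3}} = \left(-2\right) 1 \cdot \frac{3}{18095} = \left(-2\right) \frac{3}{18095} = - \frac{6}{18095}$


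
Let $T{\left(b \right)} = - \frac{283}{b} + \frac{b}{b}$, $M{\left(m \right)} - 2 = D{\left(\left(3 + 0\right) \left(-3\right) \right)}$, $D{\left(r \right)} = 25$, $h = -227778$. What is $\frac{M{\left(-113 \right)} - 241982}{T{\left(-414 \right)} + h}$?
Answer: $\frac{20033874}{18859879} \approx 1.0622$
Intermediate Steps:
$M{\left(m \right)} = 27$ ($M{\left(m \right)} = 2 + 25 = 27$)
$T{\left(b \right)} = 1 - \frac{283}{b}$ ($T{\left(b \right)} = - \frac{283}{b} + 1 = 1 - \frac{283}{b}$)
$\frac{M{\left(-113 \right)} - 241982}{T{\left(-414 \right)} + h} = \frac{27 - 241982}{\frac{-283 - 414}{-414} - 227778} = - \frac{241955}{\left(- \frac{1}{414}\right) \left(-697\right) - 227778} = - \frac{241955}{\frac{697}{414} - 227778} = - \frac{241955}{- \frac{94299395}{414}} = \left(-241955\right) \left(- \frac{414}{94299395}\right) = \frac{20033874}{18859879}$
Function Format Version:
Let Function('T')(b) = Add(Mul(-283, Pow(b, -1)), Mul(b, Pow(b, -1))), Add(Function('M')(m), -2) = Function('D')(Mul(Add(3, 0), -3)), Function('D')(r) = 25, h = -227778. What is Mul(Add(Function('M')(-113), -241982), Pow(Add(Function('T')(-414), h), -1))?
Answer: Rational(20033874, 18859879) ≈ 1.0622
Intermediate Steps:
Function('M')(m) = 27 (Function('M')(m) = Add(2, 25) = 27)
Function('T')(b) = Add(1, Mul(-283, Pow(b, -1))) (Function('T')(b) = Add(Mul(-283, Pow(b, -1)), 1) = Add(1, Mul(-283, Pow(b, -1))))
Mul(Add(Function('M')(-113), -241982), Pow(Add(Function('T')(-414), h), -1)) = Mul(Add(27, -241982), Pow(Add(Mul(Pow(-414, -1), Add(-283, -414)), -227778), -1)) = Mul(-241955, Pow(Add(Mul(Rational(-1, 414), -697), -227778), -1)) = Mul(-241955, Pow(Add(Rational(697, 414), -227778), -1)) = Mul(-241955, Pow(Rational(-94299395, 414), -1)) = Mul(-241955, Rational(-414, 94299395)) = Rational(20033874, 18859879)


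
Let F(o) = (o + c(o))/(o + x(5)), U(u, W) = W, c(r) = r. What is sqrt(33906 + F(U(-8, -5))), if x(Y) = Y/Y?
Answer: sqrt(135634)/2 ≈ 184.14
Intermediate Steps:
x(Y) = 1
F(o) = 2*o/(1 + o) (F(o) = (o + o)/(o + 1) = (2*o)/(1 + o) = 2*o/(1 + o))
sqrt(33906 + F(U(-8, -5))) = sqrt(33906 + 2*(-5)/(1 - 5)) = sqrt(33906 + 2*(-5)/(-4)) = sqrt(33906 + 2*(-5)*(-1/4)) = sqrt(33906 + 5/2) = sqrt(67817/2) = sqrt(135634)/2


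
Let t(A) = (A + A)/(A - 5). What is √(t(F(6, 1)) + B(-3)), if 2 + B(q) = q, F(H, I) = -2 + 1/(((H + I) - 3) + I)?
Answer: 2*I*√323/17 ≈ 2.1144*I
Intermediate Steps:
F(H, I) = -2 + 1/(-3 + H + 2*I) (F(H, I) = -2 + 1/((-3 + H + I) + I) = -2 + 1/(-3 + H + 2*I))
B(q) = -2 + q
t(A) = 2*A/(-5 + A) (t(A) = (2*A)/(-5 + A) = 2*A/(-5 + A))
√(t(F(6, 1)) + B(-3)) = √(2*((7 - 4*1 - 2*6)/(-3 + 6 + 2*1))/(-5 + (7 - 4*1 - 2*6)/(-3 + 6 + 2*1)) + (-2 - 3)) = √(2*((7 - 4 - 12)/(-3 + 6 + 2))/(-5 + (7 - 4 - 12)/(-3 + 6 + 2)) - 5) = √(2*(-9/5)/(-5 - 9/5) - 5) = √(2*(-9/5)/(-34/5) - 5) = √(2*(-9/5)*(-5/34) - 5) = √(9/17 - 5) = √(-76/17) = 2*I*√323/17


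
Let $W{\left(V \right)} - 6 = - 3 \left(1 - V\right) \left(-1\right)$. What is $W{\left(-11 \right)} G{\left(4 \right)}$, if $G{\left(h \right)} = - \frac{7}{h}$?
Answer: $- \frac{147}{2} \approx -73.5$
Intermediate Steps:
$W{\left(V \right)} = 9 - 3 V$ ($W{\left(V \right)} = 6 + - 3 \left(1 - V\right) \left(-1\right) = 6 + \left(-3 + 3 V\right) \left(-1\right) = 6 - \left(-3 + 3 V\right) = 9 - 3 V$)
$W{\left(-11 \right)} G{\left(4 \right)} = \left(9 - -33\right) \left(- \frac{7}{4}\right) = \left(9 + 33\right) \left(\left(-7\right) \frac{1}{4}\right) = 42 \left(- \frac{7}{4}\right) = - \frac{147}{2}$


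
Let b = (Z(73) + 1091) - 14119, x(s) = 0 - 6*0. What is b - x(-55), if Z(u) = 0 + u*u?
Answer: -7699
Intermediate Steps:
Z(u) = u² (Z(u) = 0 + u² = u²)
x(s) = 0 (x(s) = 0 + 0 = 0)
b = -7699 (b = (73² + 1091) - 14119 = (5329 + 1091) - 14119 = 6420 - 14119 = -7699)
b - x(-55) = -7699 - 1*0 = -7699 + 0 = -7699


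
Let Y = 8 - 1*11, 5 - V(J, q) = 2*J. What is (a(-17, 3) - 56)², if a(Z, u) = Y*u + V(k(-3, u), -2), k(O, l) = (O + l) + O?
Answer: 2916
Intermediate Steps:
k(O, l) = l + 2*O
V(J, q) = 5 - 2*J
Y = -3 (Y = 8 - 11 = -3)
a(Z, u) = 17 - 5*u (a(Z, u) = -3*u + (5 - 2*(u + 2*(-3))) = -3*u + (5 - 2*(u - 6)) = -3*u + (5 - 2*(-6 + u)) = -3*u + (5 + (12 - 2*u)) = -3*u + (17 - 2*u) = 17 - 5*u)
(a(-17, 3) - 56)² = ((17 - 5*3) - 56)² = ((17 - 15) - 56)² = (2 - 56)² = (-54)² = 2916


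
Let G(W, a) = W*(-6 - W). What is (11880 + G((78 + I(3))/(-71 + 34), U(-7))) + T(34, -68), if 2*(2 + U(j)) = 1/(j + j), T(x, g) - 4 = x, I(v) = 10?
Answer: 16327534/1369 ≈ 11927.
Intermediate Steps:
T(x, g) = 4 + x
U(j) = -2 + 1/(4*j) (U(j) = -2 + 1/(2*(j + j)) = -2 + 1/(2*((2*j))) = -2 + (1/(2*j))/2 = -2 + 1/(4*j))
(11880 + G((78 + I(3))/(-71 + 34), U(-7))) + T(34, -68) = (11880 - (78 + 10)/(-71 + 34)*(6 + (78 + 10)/(-71 + 34))) + (4 + 34) = (11880 - 88/(-37)*(6 + 88/(-37))) + 38 = (11880 - 88*(-1/37)*(6 + 88*(-1/37))) + 38 = (11880 - 1*(-88/37)*(6 - 88/37)) + 38 = (11880 - 1*(-88/37)*134/37) + 38 = (11880 + 11792/1369) + 38 = 16275512/1369 + 38 = 16327534/1369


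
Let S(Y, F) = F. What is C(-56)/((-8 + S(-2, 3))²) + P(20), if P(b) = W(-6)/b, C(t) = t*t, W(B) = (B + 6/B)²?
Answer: 12789/100 ≈ 127.89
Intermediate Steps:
C(t) = t²
P(b) = 49/b (P(b) = ((6 + (-6)²)²/(-6)²)/b = ((6 + 36)²/36)/b = ((1/36)*42²)/b = ((1/36)*1764)/b = 49/b)
C(-56)/((-8 + S(-2, 3))²) + P(20) = (-56)²/((-8 + 3)²) + 49/20 = 3136/((-5)²) + 49*(1/20) = 3136/25 + 49/20 = 12789/100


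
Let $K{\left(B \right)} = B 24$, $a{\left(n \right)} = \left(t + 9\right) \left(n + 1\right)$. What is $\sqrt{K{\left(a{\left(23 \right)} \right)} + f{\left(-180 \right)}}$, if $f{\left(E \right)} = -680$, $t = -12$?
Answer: $2 i \sqrt{602} \approx 49.071 i$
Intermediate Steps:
$a{\left(n \right)} = -3 - 3 n$ ($a{\left(n \right)} = \left(-12 + 9\right) \left(n + 1\right) = - 3 \left(1 + n\right) = -3 - 3 n$)
$K{\left(B \right)} = 24 B$
$\sqrt{K{\left(a{\left(23 \right)} \right)} + f{\left(-180 \right)}} = \sqrt{24 \left(-3 - 69\right) - 680} = \sqrt{24 \left(-72\right) - 680} = \sqrt{-1728 - 680} = \sqrt{-2408} = 2 i \sqrt{602}$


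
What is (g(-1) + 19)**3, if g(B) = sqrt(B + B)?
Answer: (19 + I*sqrt(2))**3 ≈ 6745.0 + 1528.8*I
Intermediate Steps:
g(B) = sqrt(2)*sqrt(B) (g(B) = sqrt(2*B) = sqrt(2)*sqrt(B))
(g(-1) + 19)**3 = (sqrt(2)*sqrt(-1) + 19)**3 = (sqrt(2)*I + 19)**3 = (I*sqrt(2) + 19)**3 = (19 + I*sqrt(2))**3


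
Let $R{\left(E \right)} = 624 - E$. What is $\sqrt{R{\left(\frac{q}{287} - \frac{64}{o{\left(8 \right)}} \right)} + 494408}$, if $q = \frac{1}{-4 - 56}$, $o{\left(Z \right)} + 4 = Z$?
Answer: $\frac{247 \sqrt{601533345}}{8610} \approx 703.6$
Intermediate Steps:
$o{\left(Z \right)} = -4 + Z$
$q = - \frac{1}{60}$ ($q = \frac{1}{-60} = - \frac{1}{60} \approx -0.016667$)
$\sqrt{R{\left(\frac{q}{287} - \frac{64}{o{\left(8 \right)}} \right)} + 494408} = \sqrt{\left(624 - \left(- \frac{1}{60 \cdot 287} - \frac{64}{-4 + 8}\right)\right) + 494408} = \sqrt{\left(624 - \left(\left(- \frac{1}{60}\right) \frac{1}{287} - \frac{64}{4}\right)\right) + 494408} = \sqrt{\left(624 - \left(- \frac{1}{17220} - 16\right)\right) + 494408} = \sqrt{\left(624 - - \frac{275521}{17220}\right) + 494408} = \sqrt{\left(624 + \frac{275521}{17220}\right) + 494408} = \sqrt{\frac{11020801}{17220} + 494408} = \sqrt{\frac{8524726561}{17220}} = \frac{247 \sqrt{601533345}}{8610}$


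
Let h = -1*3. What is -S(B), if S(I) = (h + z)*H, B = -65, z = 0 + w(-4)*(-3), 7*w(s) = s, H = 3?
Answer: 27/7 ≈ 3.8571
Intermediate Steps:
h = -3
w(s) = s/7
z = 12/7 (z = 0 + ((⅐)*(-4))*(-3) = 0 - 4/7*(-3) = 0 + 12/7 = 12/7 ≈ 1.7143)
S(I) = -27/7 (S(I) = (-3 + 12/7)*3 = -9/7*3 = -27/7)
-S(B) = -1*(-27/7) = 27/7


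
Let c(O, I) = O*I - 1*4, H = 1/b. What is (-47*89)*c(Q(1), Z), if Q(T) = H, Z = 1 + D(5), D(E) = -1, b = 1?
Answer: 16732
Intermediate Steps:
H = 1 (H = 1/1 = 1)
Z = 0 (Z = 1 - 1 = 0)
Q(T) = 1
c(O, I) = -4 + I*O (c(O, I) = I*O - 4 = -4 + I*O)
(-47*89)*c(Q(1), Z) = (-47*89)*(-4 + 0*1) = -4183*(-4 + 0) = -4183*(-4) = 16732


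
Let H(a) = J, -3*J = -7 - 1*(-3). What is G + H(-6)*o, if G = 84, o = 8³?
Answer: 2300/3 ≈ 766.67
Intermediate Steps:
o = 512
J = 4/3 (J = -(-7 - 1*(-3))/3 = -(-7 + 3)/3 = -⅓*(-4) = 4/3 ≈ 1.3333)
H(a) = 4/3
G + H(-6)*o = 84 + (4/3)*512 = 84 + 2048/3 = 2300/3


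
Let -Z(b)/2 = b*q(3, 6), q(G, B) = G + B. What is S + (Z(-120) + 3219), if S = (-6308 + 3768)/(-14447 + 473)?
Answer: 37584343/6987 ≈ 5379.2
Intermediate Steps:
q(G, B) = B + G
Z(b) = -18*b (Z(b) = -2*b*(6 + 3) = -2*b*9 = -18*b)
S = 1270/6987 (S = -2540/(-13974) = -2540*(-1/13974) = 1270/6987 ≈ 0.18177)
S + (Z(-120) + 3219) = 1270/6987 + (-18*(-120) + 3219) = 1270/6987 + (2160 + 3219) = 1270/6987 + 5379 = 37584343/6987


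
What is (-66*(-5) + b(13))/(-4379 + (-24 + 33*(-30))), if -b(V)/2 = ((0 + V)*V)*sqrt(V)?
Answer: -330/5393 + 338*sqrt(13)/5393 ≈ 0.16478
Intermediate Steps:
b(V) = -2*V**(5/2) (b(V) = -2*(0 + V)*V*sqrt(V) = -2*V*V*sqrt(V) = -2*V**2*sqrt(V) = -2*V**(5/2))
(-66*(-5) + b(13))/(-4379 + (-24 + 33*(-30))) = (-66*(-5) - 338*sqrt(13))/(-4379 + (-24 + 33*(-30))) = (330 - 338*sqrt(13))/(-4379 + (-24 - 990)) = (330 - 338*sqrt(13))/(-4379 - 1014) = (330 - 338*sqrt(13))/(-5393) = (330 - 338*sqrt(13))*(-1/5393) = -330/5393 + 338*sqrt(13)/5393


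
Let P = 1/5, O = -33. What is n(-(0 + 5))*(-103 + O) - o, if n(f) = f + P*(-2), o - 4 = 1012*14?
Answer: -67188/5 ≈ -13438.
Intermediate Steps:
P = ⅕ (P = 1*(⅕) = ⅕ ≈ 0.20000)
o = 14172 (o = 4 + 1012*14 = 4 + 14168 = 14172)
n(f) = -⅖ + f (n(f) = f + (⅕)*(-2) = f - ⅖ = -⅖ + f)
n(-(0 + 5))*(-103 + O) - o = (-⅖ - (0 + 5))*(-103 - 33) - 1*14172 = (-⅖ - 1*5)*(-136) - 14172 = (-⅖ - 5)*(-136) - 14172 = -27/5*(-136) - 14172 = 3672/5 - 14172 = -67188/5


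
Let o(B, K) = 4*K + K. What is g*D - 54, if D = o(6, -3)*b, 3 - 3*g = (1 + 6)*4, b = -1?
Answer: -179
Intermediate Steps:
o(B, K) = 5*K
g = -25/3 (g = 1 - (1 + 6)*4/3 = 1 - 7*4/3 = 1 - ⅓*28 = 1 - 28/3 = -25/3 ≈ -8.3333)
D = 15 (D = (5*(-3))*(-1) = -15*(-1) = 15)
g*D - 54 = -25/3*15 - 54 = -125 - 54 = -179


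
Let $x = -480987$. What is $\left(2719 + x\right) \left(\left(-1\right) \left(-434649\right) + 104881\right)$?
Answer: $-258039934040$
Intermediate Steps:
$\left(2719 + x\right) \left(\left(-1\right) \left(-434649\right) + 104881\right) = \left(2719 - 480987\right) \left(\left(-1\right) \left(-434649\right) + 104881\right) = - 478268 \left(434649 + 104881\right) = \left(-478268\right) 539530 = -258039934040$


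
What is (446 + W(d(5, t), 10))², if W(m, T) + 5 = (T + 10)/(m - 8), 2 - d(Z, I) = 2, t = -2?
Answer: 769129/4 ≈ 1.9228e+5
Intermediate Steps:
d(Z, I) = 0 (d(Z, I) = 2 - 1*2 = 2 - 2 = 0)
W(m, T) = -5 + (10 + T)/(-8 + m) (W(m, T) = -5 + (T + 10)/(m - 8) = -5 + (10 + T)/(-8 + m))
(446 + W(d(5, t), 10))² = (446 + (50 + 10 - 5*0)/(-8 + 0))² = (446 + (50 + 10 + 0)/(-8))² = (446 - ⅛*60)² = (446 - 15/2)² = (877/2)² = 769129/4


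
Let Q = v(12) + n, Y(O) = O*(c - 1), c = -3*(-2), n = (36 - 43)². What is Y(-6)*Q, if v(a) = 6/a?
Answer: -1485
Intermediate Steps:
n = 49 (n = (-7)² = 49)
c = 6
Y(O) = 5*O (Y(O) = O*(6 - 1) = O*5 = 5*O)
Q = 99/2 (Q = 6/12 + 49 = 6*(1/12) + 49 = ½ + 49 = 99/2 ≈ 49.500)
Y(-6)*Q = (5*(-6))*(99/2) = -30*99/2 = -1485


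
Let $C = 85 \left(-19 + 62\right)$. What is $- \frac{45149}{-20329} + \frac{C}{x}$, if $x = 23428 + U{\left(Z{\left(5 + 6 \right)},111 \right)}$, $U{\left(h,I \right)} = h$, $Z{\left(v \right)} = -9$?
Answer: $\frac{1131646926}{476084851} \approx 2.377$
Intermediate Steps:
$x = 23419$ ($x = 23428 - 9 = 23419$)
$C = 3655$ ($C = 85 \cdot 43 = 3655$)
$- \frac{45149}{-20329} + \frac{C}{x} = - \frac{45149}{-20329} + \frac{3655}{23419} = \left(-45149\right) \left(- \frac{1}{20329}\right) + 3655 \cdot \frac{1}{23419} = \frac{45149}{20329} + \frac{3655}{23419} = \frac{1131646926}{476084851}$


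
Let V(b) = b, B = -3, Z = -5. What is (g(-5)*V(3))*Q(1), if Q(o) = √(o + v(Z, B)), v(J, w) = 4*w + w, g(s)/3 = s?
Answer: -45*I*√14 ≈ -168.37*I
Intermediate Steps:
g(s) = 3*s
v(J, w) = 5*w
Q(o) = √(-15 + o) (Q(o) = √(o + 5*(-3)) = √(o - 15) = √(-15 + o))
(g(-5)*V(3))*Q(1) = ((3*(-5))*3)*√(-15 + 1) = (-15*3)*√(-14) = -45*I*√14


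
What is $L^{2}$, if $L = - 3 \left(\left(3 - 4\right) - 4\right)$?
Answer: $225$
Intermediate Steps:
$L = 15$ ($L = - 3 \left(\left(3 - 4\right) - 4\right) = - 3 \left(-1 - 4\right) = \left(-3\right) \left(-5\right) = 15$)
$L^{2} = 15^{2} = 225$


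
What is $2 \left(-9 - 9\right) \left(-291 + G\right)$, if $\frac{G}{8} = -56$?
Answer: $26604$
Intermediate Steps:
$G = -448$ ($G = 8 \left(-56\right) = -448$)
$2 \left(-9 - 9\right) \left(-291 + G\right) = 2 \left(-9 - 9\right) \left(-291 - 448\right) = 2 \left(-18\right) \left(-739\right) = \left(-36\right) \left(-739\right) = 26604$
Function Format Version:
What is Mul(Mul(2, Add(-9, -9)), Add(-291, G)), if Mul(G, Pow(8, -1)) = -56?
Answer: 26604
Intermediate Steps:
G = -448 (G = Mul(8, -56) = -448)
Mul(Mul(2, Add(-9, -9)), Add(-291, G)) = Mul(Mul(2, Add(-9, -9)), Add(-291, -448)) = Mul(Mul(2, -18), -739) = Mul(-36, -739) = 26604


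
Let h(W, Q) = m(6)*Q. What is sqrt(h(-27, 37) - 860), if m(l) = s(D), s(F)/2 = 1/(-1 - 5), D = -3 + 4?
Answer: I*sqrt(7851)/3 ≈ 29.535*I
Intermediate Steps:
D = 1
s(F) = -1/3 (s(F) = 2/(-1 - 5) = 2/(-6) = 2*(-1/6) = -1/3)
m(l) = -1/3
h(W, Q) = -Q/3
sqrt(h(-27, 37) - 860) = sqrt(-1/3*37 - 860) = sqrt(-37/3 - 860) = sqrt(-2617/3) = I*sqrt(7851)/3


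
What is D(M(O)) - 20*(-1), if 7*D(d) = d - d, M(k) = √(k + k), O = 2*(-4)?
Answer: 20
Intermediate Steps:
O = -8
M(k) = √2*√k (M(k) = √(2*k) = √2*√k)
D(d) = 0 (D(d) = (d - d)/7 = (⅐)*0 = 0)
D(M(O)) - 20*(-1) = 0 - 20*(-1) = 0 - 1*(-20) = 0 + 20 = 20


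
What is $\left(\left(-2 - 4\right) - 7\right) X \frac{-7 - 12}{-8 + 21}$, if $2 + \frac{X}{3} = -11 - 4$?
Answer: $-969$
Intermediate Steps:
$X = -51$ ($X = -6 + 3 \left(-11 - 4\right) = -6 + 3 \left(-15\right) = -6 - 45 = -51$)
$\left(\left(-2 - 4\right) - 7\right) X \frac{-7 - 12}{-8 + 21} = \left(\left(-2 - 4\right) - 7\right) \left(- 51 \frac{-7 - 12}{-8 + 21}\right) = \left(-6 - 7\right) \left(- 51 \left(- \frac{19}{13}\right)\right) = - 13 \left(- 51 \left(\left(-19\right) \frac{1}{13}\right)\right) = - 13 \left(\left(-51\right) \left(- \frac{19}{13}\right)\right) = \left(-13\right) \frac{969}{13} = -969$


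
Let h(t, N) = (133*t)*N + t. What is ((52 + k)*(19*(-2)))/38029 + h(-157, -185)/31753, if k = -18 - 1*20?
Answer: 146882593416/1207534837 ≈ 121.64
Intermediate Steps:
h(t, N) = t + 133*N*t (h(t, N) = 133*N*t + t = t + 133*N*t)
k = -38 (k = -18 - 20 = -38)
((52 + k)*(19*(-2)))/38029 + h(-157, -185)/31753 = ((52 - 38)*(19*(-2)))/38029 - 157*(1 + 133*(-185))/31753 = (14*(-38))*(1/38029) - 157*(1 - 24605)*(1/31753) = -532*1/38029 - 157*(-24604)*(1/31753) = -532/38029 + 3862828*(1/31753) = -532/38029 + 3862828/31753 = 146882593416/1207534837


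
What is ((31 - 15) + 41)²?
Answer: 3249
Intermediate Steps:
((31 - 15) + 41)² = (16 + 41)² = 57² = 3249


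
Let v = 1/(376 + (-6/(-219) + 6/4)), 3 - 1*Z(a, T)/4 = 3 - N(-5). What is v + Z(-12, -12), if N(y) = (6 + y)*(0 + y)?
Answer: -1102234/55119 ≈ -19.997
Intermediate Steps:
N(y) = y*(6 + y) (N(y) = (6 + y)*y = y*(6 + y))
Z(a, T) = -20 (Z(a, T) = 12 - 4*(3 - (-5)*(6 - 5)) = 12 - 4*(3 - (-5)) = 12 - 4*(3 - 1*(-5)) = 12 - 4*(3 + 5) = 12 - 4*8 = 12 - 32 = -20)
v = 146/55119 (v = 1/(376 + (-6*(-1/219) + 6*(¼))) = 1/(376 + (2/73 + 3/2)) = 1/(376 + 223/146) = 1/(55119/146) = 146/55119 ≈ 0.0026488)
v + Z(-12, -12) = 146/55119 - 20 = -1102234/55119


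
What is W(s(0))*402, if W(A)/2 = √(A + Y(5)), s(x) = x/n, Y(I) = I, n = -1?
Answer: 804*√5 ≈ 1797.8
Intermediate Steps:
s(x) = -x (s(x) = x/(-1) = x*(-1) = -x)
W(A) = 2*√(5 + A) (W(A) = 2*√(A + 5) = 2*√(5 + A))
W(s(0))*402 = (2*√(5 - 1*0))*402 = (2*√(5 + 0))*402 = (2*√5)*402 = 804*√5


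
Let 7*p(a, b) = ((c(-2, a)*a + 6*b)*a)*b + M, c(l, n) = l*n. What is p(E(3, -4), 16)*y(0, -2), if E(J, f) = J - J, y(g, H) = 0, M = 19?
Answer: 0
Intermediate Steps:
E(J, f) = 0
p(a, b) = 19/7 + a*b*(-2*a**2 + 6*b)/7 (p(a, b) = ((((-2*a)*a + 6*b)*a)*b + 19)/7 = (((-2*a**2 + 6*b)*a)*b + 19)/7 = ((a*(-2*a**2 + 6*b))*b + 19)/7 = (a*b*(-2*a**2 + 6*b) + 19)/7 = (19 + a*b*(-2*a**2 + 6*b))/7 = 19/7 + a*b*(-2*a**2 + 6*b)/7)
p(E(3, -4), 16)*y(0, -2) = (19/7 - 2/7*16*0**3 + (6/7)*0*16**2)*0 = (19/7 - 2/7*16*0 + (6/7)*0*256)*0 = (19/7 + 0 + 0)*0 = (19/7)*0 = 0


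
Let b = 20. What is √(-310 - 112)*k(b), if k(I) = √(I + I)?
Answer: 4*I*√1055 ≈ 129.92*I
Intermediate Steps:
k(I) = √2*√I (k(I) = √(2*I) = √2*√I)
√(-310 - 112)*k(b) = √(-310 - 112)*(√2*√20) = √(-422)*(√2*(2*√5)) = (I*√422)*(2*√10) = 4*I*√1055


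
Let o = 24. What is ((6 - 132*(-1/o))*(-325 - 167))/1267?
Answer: -5658/1267 ≈ -4.4657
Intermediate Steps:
((6 - 132*(-1/o))*(-325 - 167))/1267 = ((6 - 132/((-1*24)))*(-325 - 167))/1267 = ((6 - 132/(-24))*(-492))/1267 = ((6 - 132*(-1/24))*(-492))/1267 = ((6 + 11/2)*(-492))/1267 = ((23/2)*(-492))/1267 = (1/1267)*(-5658) = -5658/1267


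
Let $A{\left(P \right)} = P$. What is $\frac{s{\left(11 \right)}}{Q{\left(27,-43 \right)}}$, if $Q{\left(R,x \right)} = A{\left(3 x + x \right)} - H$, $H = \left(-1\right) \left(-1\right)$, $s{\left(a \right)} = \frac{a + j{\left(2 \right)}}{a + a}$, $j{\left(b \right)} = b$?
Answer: $- \frac{13}{3806} \approx -0.0034157$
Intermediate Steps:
$s{\left(a \right)} = \frac{2 + a}{2 a}$ ($s{\left(a \right)} = \frac{a + 2}{a + a} = \frac{2 + a}{2 a}$)
$H = 1$
$Q{\left(R,x \right)} = -1 + 4 x$ ($Q{\left(R,x \right)} = \left(3 x + x\right) - 1 = 4 x - 1 = -1 + 4 x$)
$\frac{s{\left(11 \right)}}{Q{\left(27,-43 \right)}} = \frac{\frac{1}{2} \cdot \frac{1}{11} \left(2 + 11\right)}{-1 + 4 \left(-43\right)} = \frac{\frac{1}{2} \cdot \frac{1}{11} \cdot 13}{-1 - 172} = \frac{13}{22 \left(-173\right)} = \frac{13}{22} \left(- \frac{1}{173}\right) = - \frac{13}{3806}$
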